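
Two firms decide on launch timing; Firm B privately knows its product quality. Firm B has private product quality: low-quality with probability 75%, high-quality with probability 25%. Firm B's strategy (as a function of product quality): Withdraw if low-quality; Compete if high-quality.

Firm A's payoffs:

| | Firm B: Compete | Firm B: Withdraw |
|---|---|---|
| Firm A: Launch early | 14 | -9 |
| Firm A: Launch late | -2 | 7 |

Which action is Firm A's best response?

E[Launch early] = 0.75·(-9) + 0.25·(14) = -3.25
E[Launch late] = 0.75·(7) + 0.25·(-2) = 4.75
Best response: Launch late (4.75 is the largest).

Launch late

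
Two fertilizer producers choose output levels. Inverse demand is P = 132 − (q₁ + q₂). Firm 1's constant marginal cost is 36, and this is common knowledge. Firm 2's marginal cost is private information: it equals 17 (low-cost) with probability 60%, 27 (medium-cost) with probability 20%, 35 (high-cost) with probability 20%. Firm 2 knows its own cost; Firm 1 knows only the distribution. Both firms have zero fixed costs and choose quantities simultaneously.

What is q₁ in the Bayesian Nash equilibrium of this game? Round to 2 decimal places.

27.53

Firm 2 with cost c maximizes (132 − (q₁+q₂) − c)·q₂, giving q₂(c) = (132 − c − q₁)/2.
E[c₂] = 0.6·17 + 0.2·27 + 0.2·35 = 22.6
Firm 1's FOC against E[q₂] yields q₁ = (132 − 2·36 + E[c₂])/3 = (132 − 72 + 22.6)/3 = 27.5333.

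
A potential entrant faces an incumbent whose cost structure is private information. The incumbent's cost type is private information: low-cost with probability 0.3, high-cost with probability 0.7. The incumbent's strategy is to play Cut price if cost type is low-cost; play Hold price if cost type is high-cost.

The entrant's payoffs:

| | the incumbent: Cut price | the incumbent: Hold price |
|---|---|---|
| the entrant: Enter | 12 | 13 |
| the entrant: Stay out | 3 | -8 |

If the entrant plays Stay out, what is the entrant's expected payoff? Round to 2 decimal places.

Take the expectation over the incumbent's cost type, weighting each type's action by its prior probability.
E[Stay out] = 0.3·3 + 0.7·(-8) = 0.9 + (-5.6) = -4.7

-4.70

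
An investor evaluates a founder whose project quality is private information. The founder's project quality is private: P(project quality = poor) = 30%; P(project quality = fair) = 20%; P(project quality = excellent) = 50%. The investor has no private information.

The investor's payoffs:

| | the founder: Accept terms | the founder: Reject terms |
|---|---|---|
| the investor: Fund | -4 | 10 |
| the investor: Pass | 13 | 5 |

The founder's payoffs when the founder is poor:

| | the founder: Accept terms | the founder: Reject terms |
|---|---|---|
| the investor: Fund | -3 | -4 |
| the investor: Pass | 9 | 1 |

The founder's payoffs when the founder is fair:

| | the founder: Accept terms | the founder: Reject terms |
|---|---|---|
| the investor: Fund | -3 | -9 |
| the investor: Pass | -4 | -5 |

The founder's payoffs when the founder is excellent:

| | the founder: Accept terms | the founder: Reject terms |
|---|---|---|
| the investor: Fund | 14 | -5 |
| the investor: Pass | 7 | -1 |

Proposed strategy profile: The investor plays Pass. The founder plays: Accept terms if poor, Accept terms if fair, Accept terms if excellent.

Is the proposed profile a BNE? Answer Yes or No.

The investor plays Pass: E[Pass] = 0.3·(13) + 0.2·(13) + 0.5·(13) = 13; E[Fund] = -4. Best-responding. ✓
The founder (project quality poor), facing Pass: Accept terms gives 9, Reject terms gives 1. Proposed Accept terms is best. ✓
The founder (project quality fair), facing Pass: Accept terms gives -4, Reject terms gives -5. Proposed Accept terms is best. ✓
The founder (project quality excellent), facing Pass: Accept terms gives 7, Reject terms gives -1. Proposed Accept terms is best. ✓

Yes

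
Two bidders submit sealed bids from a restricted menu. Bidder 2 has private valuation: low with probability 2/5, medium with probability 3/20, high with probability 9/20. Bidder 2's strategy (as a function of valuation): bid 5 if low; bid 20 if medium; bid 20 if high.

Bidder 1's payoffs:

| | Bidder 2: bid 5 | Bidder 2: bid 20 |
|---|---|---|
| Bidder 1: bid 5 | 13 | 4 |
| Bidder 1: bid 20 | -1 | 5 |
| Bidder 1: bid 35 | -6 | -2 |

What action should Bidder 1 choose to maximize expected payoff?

bid 5

E[bid 5] = 2/5·(13) + 3/20·(4) + 9/20·(4) = 38/5
E[bid 20] = 2/5·(-1) + 3/20·(5) + 9/20·(5) = 13/5
E[bid 35] = 2/5·(-6) + 3/20·(-2) + 9/20·(-2) = -18/5
Best response: bid 5 (38/5 is the largest).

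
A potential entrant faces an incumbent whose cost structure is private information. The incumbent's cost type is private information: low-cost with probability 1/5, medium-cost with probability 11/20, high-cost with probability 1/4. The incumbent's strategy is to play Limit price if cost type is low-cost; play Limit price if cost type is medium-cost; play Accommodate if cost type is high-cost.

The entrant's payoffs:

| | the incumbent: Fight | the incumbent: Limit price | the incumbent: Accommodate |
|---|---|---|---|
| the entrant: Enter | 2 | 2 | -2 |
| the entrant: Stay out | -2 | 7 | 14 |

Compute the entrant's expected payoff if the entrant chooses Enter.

E[Enter] = 1/5·2 + 11/20·2 + 1/4·(-2) = 2/5 + 11/10 + (-1/2) = 1

1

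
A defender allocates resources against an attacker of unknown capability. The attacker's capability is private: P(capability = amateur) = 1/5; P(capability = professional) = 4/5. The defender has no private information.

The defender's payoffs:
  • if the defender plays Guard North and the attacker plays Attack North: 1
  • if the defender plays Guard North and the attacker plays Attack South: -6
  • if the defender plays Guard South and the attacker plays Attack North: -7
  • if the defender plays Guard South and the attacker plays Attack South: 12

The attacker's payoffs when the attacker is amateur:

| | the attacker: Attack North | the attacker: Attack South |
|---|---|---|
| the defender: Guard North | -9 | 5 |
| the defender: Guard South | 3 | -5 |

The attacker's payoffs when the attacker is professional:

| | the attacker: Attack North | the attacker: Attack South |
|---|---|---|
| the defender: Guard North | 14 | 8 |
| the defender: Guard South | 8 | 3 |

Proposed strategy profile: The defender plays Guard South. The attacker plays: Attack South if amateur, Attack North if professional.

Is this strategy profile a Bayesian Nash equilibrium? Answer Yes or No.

No

A profile is a BNE iff every type of every player is best-responding given beliefs about the other side.
The defender plays Guard South: E[Guard South] = 1/5·(12) + 4/5·(-7) = -16/5; E[Guard North] = -2/5. Not best-responding. ✗
The attacker (capability amateur), facing Guard South: Attack North gives 3, Attack South gives -5. Proposed Attack South is not best — profitable deviation exists. ✗
The attacker (capability professional), facing Guard South: Attack North gives 8, Attack South gives 3. Proposed Attack North is best. ✓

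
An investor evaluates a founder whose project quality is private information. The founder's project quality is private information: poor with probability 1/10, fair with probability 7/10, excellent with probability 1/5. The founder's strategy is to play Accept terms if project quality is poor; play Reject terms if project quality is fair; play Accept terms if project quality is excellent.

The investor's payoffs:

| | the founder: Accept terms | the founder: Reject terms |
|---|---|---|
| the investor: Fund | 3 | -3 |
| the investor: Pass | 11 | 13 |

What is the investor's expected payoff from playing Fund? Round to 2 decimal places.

E[Fund] = 1/10·3 + 7/10·(-3) + 1/5·3 = 3/10 + (-21/10) + 3/5 = -6/5

-1.20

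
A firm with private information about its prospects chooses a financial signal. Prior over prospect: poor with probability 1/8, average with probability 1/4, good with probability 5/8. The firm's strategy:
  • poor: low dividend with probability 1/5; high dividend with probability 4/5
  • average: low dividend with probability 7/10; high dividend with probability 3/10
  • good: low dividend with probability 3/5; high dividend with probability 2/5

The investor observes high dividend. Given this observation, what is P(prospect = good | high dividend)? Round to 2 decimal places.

P(high dividend) = (1/8)·(4/5) + (1/4)·(3/10) + (5/8)·(2/5) = 17/40
P(good | high dividend) = ((5/8)·(2/5)) / (17/40) = (1/4) / (17/40) = 10/17

0.59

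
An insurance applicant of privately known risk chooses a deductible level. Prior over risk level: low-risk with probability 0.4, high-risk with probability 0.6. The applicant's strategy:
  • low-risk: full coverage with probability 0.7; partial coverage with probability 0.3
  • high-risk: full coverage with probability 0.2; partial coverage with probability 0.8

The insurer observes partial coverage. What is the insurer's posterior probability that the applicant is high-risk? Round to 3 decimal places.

0.800

Apply Bayes' rule using the sender's strategy as the likelihood.
P(partial coverage) = 0.4·0.3 + 0.6·0.8 = 0.6
P(high-risk | partial coverage) = (0.6·0.8) / 0.6 = 0.48 / 0.6 = 0.8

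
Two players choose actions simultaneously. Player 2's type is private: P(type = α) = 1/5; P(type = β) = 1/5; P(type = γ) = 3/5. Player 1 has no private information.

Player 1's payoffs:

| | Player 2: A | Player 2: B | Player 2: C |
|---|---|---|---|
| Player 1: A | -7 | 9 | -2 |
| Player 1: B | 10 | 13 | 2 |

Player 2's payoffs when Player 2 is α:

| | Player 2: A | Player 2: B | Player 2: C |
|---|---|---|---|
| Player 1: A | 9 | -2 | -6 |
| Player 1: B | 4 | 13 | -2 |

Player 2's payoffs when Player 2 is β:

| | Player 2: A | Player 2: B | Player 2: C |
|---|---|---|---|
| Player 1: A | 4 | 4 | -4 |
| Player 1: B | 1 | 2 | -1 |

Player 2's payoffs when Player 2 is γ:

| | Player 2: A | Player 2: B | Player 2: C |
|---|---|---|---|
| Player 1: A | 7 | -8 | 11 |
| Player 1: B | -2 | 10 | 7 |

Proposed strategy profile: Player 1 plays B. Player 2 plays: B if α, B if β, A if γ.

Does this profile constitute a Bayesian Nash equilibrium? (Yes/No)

Player 1 plays B: E[B] = 1/5·(13) + 1/5·(13) + 3/5·(10) = 56/5; E[A] = -3/5. Best-responding. ✓
Player 2 (type α), facing B: A gives 4, B gives 13, C gives -2. Proposed B is best. ✓
Player 2 (type β), facing B: A gives 1, B gives 2, C gives -1. Proposed B is best. ✓
Player 2 (type γ), facing B: A gives -2, B gives 10, C gives 7. Proposed A is not best — profitable deviation exists. ✗

No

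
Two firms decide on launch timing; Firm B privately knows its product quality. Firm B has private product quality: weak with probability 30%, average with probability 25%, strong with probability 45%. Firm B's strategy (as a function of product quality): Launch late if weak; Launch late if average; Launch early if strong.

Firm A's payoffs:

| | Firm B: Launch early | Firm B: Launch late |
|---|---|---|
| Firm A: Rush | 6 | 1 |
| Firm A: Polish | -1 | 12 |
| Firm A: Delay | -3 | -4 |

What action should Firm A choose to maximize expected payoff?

Compute Firm A's expected payoff for each action, taking the expectation over Firm B's type.
E[Rush] = 0.3·(1) + 0.25·(1) + 0.45·(6) = 3.25
E[Polish] = 0.3·(12) + 0.25·(12) + 0.45·(-1) = 6.15
E[Delay] = 0.3·(-4) + 0.25·(-4) + 0.45·(-3) = -3.55
Best response: Polish (6.15 is the largest).

Polish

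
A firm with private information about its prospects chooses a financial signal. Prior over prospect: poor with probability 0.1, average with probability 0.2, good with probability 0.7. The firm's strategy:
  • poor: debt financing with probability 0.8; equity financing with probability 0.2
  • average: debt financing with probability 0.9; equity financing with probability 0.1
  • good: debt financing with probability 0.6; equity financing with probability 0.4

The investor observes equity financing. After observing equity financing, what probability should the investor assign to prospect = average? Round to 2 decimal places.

0.06

Apply Bayes' rule using the sender's strategy as the likelihood.
P(equity financing) = 0.1·0.2 + 0.2·0.1 + 0.7·0.4 = 0.32
P(average | equity financing) = (0.2·0.1) / 0.32 = 0.02 / 0.32 = 0.0625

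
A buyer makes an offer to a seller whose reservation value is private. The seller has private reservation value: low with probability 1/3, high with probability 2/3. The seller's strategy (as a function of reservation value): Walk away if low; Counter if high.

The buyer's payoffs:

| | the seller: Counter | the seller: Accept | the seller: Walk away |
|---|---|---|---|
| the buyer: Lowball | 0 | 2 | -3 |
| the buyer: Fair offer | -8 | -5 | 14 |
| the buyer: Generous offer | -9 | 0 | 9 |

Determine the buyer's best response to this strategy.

E[Lowball] = 1/3·(-3) + 2/3·(0) = -1
E[Fair offer] = 1/3·(14) + 2/3·(-8) = -2/3
E[Generous offer] = 1/3·(9) + 2/3·(-9) = -3
Best response: Fair offer (-2/3 is the largest).

Fair offer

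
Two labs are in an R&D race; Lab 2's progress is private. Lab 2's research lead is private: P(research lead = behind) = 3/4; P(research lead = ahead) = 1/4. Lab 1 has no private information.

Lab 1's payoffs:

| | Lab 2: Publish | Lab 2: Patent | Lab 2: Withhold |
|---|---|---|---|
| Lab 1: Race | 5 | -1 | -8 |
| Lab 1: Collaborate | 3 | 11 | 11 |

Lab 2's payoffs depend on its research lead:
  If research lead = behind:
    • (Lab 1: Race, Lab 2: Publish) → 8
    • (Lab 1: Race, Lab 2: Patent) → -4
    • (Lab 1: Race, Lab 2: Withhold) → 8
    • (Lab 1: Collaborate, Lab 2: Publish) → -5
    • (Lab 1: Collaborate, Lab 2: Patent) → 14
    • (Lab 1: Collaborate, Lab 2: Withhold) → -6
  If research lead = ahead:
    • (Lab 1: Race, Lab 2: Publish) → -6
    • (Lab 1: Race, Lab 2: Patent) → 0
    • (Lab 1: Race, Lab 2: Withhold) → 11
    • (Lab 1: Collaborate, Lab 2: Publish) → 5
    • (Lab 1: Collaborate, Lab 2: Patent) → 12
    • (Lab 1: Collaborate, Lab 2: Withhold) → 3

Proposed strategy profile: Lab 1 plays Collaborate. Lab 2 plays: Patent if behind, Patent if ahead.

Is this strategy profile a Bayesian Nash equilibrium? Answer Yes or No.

A profile is a BNE iff every type of every player is best-responding given beliefs about the other side.
Lab 1 plays Collaborate: E[Collaborate] = 3/4·(11) + 1/4·(11) = 11; E[Race] = -1. Best-responding. ✓
Lab 2 (research lead behind), facing Collaborate: Publish gives -5, Patent gives 14, Withhold gives -6. Proposed Patent is best. ✓
Lab 2 (research lead ahead), facing Collaborate: Publish gives 5, Patent gives 12, Withhold gives 3. Proposed Patent is best. ✓

Yes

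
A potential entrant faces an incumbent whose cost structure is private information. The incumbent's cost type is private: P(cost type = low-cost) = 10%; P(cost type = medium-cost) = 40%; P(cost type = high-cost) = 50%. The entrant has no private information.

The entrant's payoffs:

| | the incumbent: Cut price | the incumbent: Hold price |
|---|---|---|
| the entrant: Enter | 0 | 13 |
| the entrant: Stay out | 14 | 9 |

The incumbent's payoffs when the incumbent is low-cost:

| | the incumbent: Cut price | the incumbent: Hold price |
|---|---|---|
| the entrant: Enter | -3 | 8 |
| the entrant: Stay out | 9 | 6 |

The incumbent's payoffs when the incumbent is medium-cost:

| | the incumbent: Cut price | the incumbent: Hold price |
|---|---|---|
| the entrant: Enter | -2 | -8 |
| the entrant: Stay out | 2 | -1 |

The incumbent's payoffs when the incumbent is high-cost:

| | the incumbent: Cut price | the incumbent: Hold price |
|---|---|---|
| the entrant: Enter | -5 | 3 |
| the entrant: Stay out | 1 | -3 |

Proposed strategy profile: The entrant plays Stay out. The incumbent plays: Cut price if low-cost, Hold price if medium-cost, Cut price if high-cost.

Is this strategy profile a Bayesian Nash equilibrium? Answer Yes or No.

The entrant plays Stay out: E[Stay out] = 0.1·(14) + 0.4·(9) + 0.5·(14) = 12; E[Enter] = 5.2. Best-responding. ✓
The incumbent (cost type low-cost), facing Stay out: Cut price gives 9, Hold price gives 6. Proposed Cut price is best. ✓
The incumbent (cost type medium-cost), facing Stay out: Cut price gives 2, Hold price gives -1. Proposed Hold price is not best — profitable deviation exists. ✗
The incumbent (cost type high-cost), facing Stay out: Cut price gives 1, Hold price gives -3. Proposed Cut price is best. ✓

No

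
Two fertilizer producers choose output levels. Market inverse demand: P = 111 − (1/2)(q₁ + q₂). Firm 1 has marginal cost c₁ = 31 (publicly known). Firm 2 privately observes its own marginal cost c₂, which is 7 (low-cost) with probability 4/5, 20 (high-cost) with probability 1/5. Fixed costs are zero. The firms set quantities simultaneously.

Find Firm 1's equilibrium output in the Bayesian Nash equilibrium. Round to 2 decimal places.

Firm 2 with cost c maximizes (111 − (1/2)(q₁+q₂) − c)·q₂, giving q₂(c) = (111 − c − (1/2)q₁).
E[c₂] = 4/5·7 + 1/5·20 = 9.6
Firm 1's FOC against E[q₂] yields q₁ = (111 − 2·31 + E[c₂])/(3/2) = (111 − 62 + 9.6)/(3/2) = 39.0667.

39.07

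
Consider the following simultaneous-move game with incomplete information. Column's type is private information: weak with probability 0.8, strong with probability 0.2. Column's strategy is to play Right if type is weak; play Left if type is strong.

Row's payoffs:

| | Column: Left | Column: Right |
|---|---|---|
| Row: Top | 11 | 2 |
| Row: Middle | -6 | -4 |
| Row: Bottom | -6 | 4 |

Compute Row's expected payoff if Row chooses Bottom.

2

Take the expectation over Column's type, weighting each type's action by its prior probability.
E[Bottom] = 0.8·4 + 0.2·(-6) = 3.2 + (-1.2) = 2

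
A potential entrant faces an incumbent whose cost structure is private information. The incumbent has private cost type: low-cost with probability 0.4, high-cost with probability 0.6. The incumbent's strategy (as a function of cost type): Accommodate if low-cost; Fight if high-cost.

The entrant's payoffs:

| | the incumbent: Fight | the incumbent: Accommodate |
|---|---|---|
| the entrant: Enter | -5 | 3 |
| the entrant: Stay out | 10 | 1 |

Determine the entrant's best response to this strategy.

Stay out

E[Enter] = 0.4·(3) + 0.6·(-5) = -1.8
E[Stay out] = 0.4·(1) + 0.6·(10) = 6.4
Best response: Stay out (6.4 is the largest).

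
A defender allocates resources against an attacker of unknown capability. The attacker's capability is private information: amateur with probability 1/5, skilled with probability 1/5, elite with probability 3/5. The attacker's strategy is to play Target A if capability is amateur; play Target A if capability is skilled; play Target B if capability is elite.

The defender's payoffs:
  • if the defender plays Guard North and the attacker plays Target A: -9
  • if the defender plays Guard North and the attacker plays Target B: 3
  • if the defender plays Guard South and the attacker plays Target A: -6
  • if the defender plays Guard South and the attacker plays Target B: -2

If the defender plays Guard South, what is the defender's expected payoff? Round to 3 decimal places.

-3.600

E[Guard South] = 1/5·(-6) + 1/5·(-6) + 3/5·(-2) = (-6/5) + (-6/5) + (-6/5) = -18/5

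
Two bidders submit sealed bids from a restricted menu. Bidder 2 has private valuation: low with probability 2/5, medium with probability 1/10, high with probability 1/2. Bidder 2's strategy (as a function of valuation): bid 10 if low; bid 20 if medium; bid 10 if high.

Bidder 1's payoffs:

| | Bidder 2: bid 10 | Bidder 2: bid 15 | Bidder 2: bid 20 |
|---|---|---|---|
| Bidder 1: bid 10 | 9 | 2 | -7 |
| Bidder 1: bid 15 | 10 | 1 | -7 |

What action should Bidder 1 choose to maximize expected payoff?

bid 15

E[bid 10] = 2/5·(9) + 1/10·(-7) + 1/2·(9) = 37/5
E[bid 15] = 2/5·(10) + 1/10·(-7) + 1/2·(10) = 83/10
Best response: bid 15 (83/10 is the largest).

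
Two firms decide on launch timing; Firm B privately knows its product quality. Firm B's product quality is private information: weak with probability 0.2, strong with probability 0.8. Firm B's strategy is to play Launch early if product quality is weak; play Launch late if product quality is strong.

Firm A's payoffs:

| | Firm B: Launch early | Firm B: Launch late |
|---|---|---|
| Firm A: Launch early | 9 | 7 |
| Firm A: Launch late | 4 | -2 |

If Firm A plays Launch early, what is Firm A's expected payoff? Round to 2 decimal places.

7.40

E[Launch early] = 0.2·9 + 0.8·7 = 1.8 + 5.6 = 7.4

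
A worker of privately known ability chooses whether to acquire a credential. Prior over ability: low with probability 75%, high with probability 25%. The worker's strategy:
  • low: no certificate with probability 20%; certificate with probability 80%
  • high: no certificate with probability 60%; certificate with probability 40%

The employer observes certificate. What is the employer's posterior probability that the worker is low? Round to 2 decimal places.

0.86

Apply Bayes' rule using the sender's strategy as the likelihood.
P(certificate) = 0.75·0.8 + 0.25·0.4 = 0.7
P(low | certificate) = (0.75·0.8) / 0.7 = 0.6 / 0.7 = 0.857143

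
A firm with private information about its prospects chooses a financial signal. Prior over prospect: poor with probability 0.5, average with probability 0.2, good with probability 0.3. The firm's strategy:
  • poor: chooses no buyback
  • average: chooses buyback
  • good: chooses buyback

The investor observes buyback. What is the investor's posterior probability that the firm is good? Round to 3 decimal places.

P(buyback) = 0.5·0 + 0.2·1 + 0.3·1 = 0.5
P(good | buyback) = (0.3·1) / 0.5 = 0.3 / 0.5 = 0.6

0.600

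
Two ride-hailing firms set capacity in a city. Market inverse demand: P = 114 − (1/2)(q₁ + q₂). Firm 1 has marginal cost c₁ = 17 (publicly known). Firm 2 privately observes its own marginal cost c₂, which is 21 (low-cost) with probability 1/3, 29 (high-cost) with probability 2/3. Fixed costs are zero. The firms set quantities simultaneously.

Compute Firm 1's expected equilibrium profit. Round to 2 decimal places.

2512.62

Type-c best response for Firm 2: q₂(c) = (114 − c) − q₁/2.
Firm 1 maximizes expected profit; its first-order condition is 114 − q₁ − (1/2)E[q₂] − 17 = 0.
Substituting E[q₂] and solving: E[c₂] = 26.3333, so q₁ = (114 − 2·17 + 26.3333)/(3/2) = 70.8889.
E[P] = 114 − (1/2)·(q₁ + E[q₂]) = 52.4444; Firm 1's expected profit = (E[P] − 17)·q₁ = (52.4444 − 17)·70.8889 = 2512.62.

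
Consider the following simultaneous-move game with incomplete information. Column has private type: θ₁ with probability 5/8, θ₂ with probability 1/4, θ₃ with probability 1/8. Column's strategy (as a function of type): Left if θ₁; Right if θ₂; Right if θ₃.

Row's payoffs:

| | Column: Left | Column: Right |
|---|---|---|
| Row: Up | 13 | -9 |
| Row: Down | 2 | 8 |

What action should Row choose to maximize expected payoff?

Up

Compute Row's expected payoff for each action, taking the expectation over Column's type.
E[Up] = 5/8·(13) + 1/4·(-9) + 1/8·(-9) = 19/4
E[Down] = 5/8·(2) + 1/4·(8) + 1/8·(8) = 17/4
Best response: Up (19/4 is the largest).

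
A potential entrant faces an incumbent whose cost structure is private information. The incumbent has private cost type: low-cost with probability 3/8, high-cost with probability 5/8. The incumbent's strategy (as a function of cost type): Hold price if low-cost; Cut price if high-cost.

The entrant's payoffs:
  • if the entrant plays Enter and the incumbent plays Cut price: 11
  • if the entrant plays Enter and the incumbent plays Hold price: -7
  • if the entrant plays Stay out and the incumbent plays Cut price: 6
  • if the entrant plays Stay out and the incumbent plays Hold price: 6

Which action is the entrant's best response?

E[Enter] = 3/8·(-7) + 5/8·(11) = 17/4
E[Stay out] = 3/8·(6) + 5/8·(6) = 6
Best response: Stay out (6 is the largest).

Stay out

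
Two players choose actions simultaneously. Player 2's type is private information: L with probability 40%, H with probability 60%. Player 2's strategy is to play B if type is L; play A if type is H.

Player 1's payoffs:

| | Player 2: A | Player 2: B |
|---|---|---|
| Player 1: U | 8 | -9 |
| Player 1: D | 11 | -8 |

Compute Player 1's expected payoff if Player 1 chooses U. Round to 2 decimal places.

E[U] = 0.4·(-9) + 0.6·8 = (-3.6) + 4.8 = 1.2

1.20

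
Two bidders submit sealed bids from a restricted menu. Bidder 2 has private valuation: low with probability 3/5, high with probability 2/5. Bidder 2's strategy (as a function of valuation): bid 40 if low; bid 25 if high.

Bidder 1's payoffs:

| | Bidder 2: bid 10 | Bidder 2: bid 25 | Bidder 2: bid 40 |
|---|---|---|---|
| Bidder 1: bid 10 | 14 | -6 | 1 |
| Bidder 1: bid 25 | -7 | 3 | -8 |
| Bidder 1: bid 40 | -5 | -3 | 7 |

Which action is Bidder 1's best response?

Compute Bidder 1's expected payoff for each action, taking the expectation over Bidder 2's type.
E[bid 10] = 3/5·(1) + 2/5·(-6) = -9/5
E[bid 25] = 3/5·(-8) + 2/5·(3) = -18/5
E[bid 40] = 3/5·(7) + 2/5·(-3) = 3
Best response: bid 40 (3 is the largest).

bid 40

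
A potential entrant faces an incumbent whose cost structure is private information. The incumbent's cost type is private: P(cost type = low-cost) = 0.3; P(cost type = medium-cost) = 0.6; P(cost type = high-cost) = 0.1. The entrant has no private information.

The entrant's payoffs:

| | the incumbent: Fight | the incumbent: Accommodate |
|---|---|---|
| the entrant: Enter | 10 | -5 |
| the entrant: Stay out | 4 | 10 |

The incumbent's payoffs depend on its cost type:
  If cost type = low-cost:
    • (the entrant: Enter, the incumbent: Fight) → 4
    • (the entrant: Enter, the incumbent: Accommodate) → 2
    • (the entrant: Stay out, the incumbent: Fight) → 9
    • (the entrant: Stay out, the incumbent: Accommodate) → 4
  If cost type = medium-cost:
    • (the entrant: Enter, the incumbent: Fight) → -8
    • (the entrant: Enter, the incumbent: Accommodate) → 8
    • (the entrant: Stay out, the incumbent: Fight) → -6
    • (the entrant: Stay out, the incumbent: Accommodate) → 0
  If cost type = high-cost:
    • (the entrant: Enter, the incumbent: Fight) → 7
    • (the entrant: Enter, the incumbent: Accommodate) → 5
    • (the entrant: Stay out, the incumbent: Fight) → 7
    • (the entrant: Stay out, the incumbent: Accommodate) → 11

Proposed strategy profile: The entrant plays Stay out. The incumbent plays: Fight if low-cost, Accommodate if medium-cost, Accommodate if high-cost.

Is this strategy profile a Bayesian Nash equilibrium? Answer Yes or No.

The entrant plays Stay out: E[Stay out] = 0.3·(4) + 0.6·(10) + 0.1·(10) = 8.2; E[Enter] = -0.5. Best-responding. ✓
The incumbent (cost type low-cost), facing Stay out: Fight gives 9, Accommodate gives 4. Proposed Fight is best. ✓
The incumbent (cost type medium-cost), facing Stay out: Fight gives -6, Accommodate gives 0. Proposed Accommodate is best. ✓
The incumbent (cost type high-cost), facing Stay out: Fight gives 7, Accommodate gives 11. Proposed Accommodate is best. ✓

Yes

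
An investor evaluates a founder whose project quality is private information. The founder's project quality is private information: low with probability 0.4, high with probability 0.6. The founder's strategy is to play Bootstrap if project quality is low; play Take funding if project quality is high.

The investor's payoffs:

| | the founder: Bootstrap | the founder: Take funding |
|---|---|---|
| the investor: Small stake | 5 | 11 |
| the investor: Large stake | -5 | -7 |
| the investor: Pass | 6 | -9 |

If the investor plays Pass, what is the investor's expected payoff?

-3

Take the expectation over the founder's project quality, weighting each type's action by its prior probability.
E[Pass] = 0.4·6 + 0.6·(-9) = 2.4 + (-5.4) = -3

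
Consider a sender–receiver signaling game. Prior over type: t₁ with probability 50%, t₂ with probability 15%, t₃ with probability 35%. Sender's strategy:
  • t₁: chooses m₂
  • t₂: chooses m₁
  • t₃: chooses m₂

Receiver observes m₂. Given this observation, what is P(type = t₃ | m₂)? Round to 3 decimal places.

P(m₂) = 0.5·1 + 0.15·0 + 0.35·1 = 0.85
P(t₃ | m₂) = (0.35·1) / 0.85 = 0.35 / 0.85 = 0.411765

0.412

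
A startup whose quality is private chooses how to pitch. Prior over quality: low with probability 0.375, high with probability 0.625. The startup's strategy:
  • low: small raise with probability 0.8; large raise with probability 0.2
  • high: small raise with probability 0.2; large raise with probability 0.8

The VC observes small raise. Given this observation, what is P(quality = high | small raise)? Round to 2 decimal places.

Apply Bayes' rule using the sender's strategy as the likelihood.
P(small raise) = 0.375·0.8 + 0.625·0.2 = 0.425
P(high | small raise) = (0.625·0.2) / 0.425 = 0.125 / 0.425 = 0.294118

0.29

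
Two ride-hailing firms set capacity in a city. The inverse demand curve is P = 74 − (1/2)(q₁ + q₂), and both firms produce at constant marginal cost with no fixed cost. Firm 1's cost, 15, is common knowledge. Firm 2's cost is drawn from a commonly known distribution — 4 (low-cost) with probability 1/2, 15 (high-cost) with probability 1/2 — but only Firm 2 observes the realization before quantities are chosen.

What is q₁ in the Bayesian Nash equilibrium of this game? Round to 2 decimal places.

35.67

Firm 2 with cost c maximizes (74 − (1/2)(q₁+q₂) − c)·q₂, giving q₂(c) = (74 − c − (1/2)q₁).
E[c₂] = 1/2·4 + 1/2·15 = 9.5
Firm 1's FOC against E[q₂] yields q₁ = (74 − 2·15 + E[c₂])/(3/2) = (74 − 30 + 9.5)/(3/2) = 35.6667.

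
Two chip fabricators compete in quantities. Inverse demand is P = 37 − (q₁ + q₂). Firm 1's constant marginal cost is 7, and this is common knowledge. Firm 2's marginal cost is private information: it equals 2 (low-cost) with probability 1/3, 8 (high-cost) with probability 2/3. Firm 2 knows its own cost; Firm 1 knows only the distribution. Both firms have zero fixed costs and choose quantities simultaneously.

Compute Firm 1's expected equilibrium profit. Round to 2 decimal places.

93.44

Each type of Firm 2 best-responds to q₁; Firm 1 best-responds to the expected q₂ over Firm 2's types.
Firm 2 with cost c maximizes (37 − (q₁+q₂) − c)·q₂, giving q₂(c) = (37 − c − q₁)/2.
E[c₂] = 1/3·2 + 2/3·8 = 6
Firm 1's FOC against E[q₂] yields q₁ = (37 − 2·7 + E[c₂])/3 = (37 − 14 + 6)/3 = 9.66667.
E[P] = 37 − (q₁ + E[q₂]) = 16.6667; Firm 1's expected profit = (E[P] − 7)·q₁ = (16.6667 − 7)·9.66667 = 93.4444.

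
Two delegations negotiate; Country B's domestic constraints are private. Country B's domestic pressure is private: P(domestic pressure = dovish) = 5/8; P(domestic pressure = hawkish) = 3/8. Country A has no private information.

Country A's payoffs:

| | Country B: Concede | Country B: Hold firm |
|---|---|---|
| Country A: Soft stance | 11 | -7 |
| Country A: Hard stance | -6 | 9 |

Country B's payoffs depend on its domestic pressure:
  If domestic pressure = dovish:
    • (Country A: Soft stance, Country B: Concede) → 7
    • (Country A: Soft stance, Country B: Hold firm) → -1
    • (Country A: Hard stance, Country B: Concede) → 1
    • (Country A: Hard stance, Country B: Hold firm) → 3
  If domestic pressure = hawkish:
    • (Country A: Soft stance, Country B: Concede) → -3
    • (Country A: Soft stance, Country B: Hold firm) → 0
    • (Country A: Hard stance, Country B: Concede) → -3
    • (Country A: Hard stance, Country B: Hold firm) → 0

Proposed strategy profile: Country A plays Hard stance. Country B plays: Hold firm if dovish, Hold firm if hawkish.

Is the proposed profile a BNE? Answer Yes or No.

A profile is a BNE iff every type of every player is best-responding given beliefs about the other side.
Country A plays Hard stance: E[Hard stance] = 5/8·(9) + 3/8·(9) = 9; E[Soft stance] = -7. Best-responding. ✓
Country B (domestic pressure dovish), facing Hard stance: Concede gives 1, Hold firm gives 3. Proposed Hold firm is best. ✓
Country B (domestic pressure hawkish), facing Hard stance: Concede gives -3, Hold firm gives 0. Proposed Hold firm is best. ✓

Yes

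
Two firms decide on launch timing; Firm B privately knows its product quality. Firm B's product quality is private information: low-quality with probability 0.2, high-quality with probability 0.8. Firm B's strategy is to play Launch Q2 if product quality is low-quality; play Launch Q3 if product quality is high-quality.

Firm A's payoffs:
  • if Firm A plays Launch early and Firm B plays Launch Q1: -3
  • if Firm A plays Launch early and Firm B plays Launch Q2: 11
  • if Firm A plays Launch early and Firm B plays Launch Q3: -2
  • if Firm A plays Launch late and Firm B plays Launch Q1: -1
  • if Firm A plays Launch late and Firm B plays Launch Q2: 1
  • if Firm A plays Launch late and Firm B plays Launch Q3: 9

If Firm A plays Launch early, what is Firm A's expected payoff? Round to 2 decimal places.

E[Launch early] = 0.2·11 + 0.8·(-2) = 2.2 + (-1.6) = 0.6

0.60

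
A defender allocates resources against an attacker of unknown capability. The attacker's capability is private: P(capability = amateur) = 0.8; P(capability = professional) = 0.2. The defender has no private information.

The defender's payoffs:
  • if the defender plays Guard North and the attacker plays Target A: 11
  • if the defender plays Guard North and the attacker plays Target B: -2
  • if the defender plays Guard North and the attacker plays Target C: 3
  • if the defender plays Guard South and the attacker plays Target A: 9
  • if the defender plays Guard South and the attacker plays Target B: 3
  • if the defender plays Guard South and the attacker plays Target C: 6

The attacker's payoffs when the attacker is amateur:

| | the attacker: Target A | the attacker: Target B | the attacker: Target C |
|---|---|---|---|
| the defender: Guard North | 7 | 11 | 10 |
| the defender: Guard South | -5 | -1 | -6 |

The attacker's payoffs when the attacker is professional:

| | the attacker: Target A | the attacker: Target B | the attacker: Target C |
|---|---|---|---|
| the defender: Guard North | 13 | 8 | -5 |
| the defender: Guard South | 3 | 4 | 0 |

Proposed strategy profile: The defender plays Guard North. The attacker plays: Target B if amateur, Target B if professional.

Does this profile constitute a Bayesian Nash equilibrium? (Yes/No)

No

The defender plays Guard North: E[Guard North] = 0.8·(-2) + 0.2·(-2) = -2; E[Guard South] = 3. Not best-responding. ✗
The attacker (capability amateur), facing Guard North: Target A gives 7, Target B gives 11, Target C gives 10. Proposed Target B is best. ✓
The attacker (capability professional), facing Guard North: Target A gives 13, Target B gives 8, Target C gives -5. Proposed Target B is not best — profitable deviation exists. ✗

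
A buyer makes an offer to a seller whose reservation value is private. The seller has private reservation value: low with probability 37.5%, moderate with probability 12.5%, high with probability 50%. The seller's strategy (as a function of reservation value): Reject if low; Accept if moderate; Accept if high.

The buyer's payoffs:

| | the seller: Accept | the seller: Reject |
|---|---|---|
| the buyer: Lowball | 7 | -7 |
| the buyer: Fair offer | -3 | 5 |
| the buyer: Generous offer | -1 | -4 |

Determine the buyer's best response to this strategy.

Lowball

Compute the buyer's expected payoff for each action, taking the expectation over the seller's type.
E[Lowball] = 0.375·(-7) + 0.125·(7) + 0.5·(7) = 1.75
E[Fair offer] = 0.375·(5) + 0.125·(-3) + 0.5·(-3) = 0
E[Generous offer] = 0.375·(-4) + 0.125·(-1) + 0.5·(-1) = -2.125
Best response: Lowball (1.75 is the largest).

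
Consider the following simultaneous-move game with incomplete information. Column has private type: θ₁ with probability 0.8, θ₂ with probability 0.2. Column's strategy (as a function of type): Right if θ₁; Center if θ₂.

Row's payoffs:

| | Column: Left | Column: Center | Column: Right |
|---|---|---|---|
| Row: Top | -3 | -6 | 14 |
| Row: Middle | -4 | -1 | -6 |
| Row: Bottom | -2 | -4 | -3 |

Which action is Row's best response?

E[Top] = 0.8·(14) + 0.2·(-6) = 10
E[Middle] = 0.8·(-6) + 0.2·(-1) = -5
E[Bottom] = 0.8·(-3) + 0.2·(-4) = -3.2
Best response: Top (10 is the largest).

Top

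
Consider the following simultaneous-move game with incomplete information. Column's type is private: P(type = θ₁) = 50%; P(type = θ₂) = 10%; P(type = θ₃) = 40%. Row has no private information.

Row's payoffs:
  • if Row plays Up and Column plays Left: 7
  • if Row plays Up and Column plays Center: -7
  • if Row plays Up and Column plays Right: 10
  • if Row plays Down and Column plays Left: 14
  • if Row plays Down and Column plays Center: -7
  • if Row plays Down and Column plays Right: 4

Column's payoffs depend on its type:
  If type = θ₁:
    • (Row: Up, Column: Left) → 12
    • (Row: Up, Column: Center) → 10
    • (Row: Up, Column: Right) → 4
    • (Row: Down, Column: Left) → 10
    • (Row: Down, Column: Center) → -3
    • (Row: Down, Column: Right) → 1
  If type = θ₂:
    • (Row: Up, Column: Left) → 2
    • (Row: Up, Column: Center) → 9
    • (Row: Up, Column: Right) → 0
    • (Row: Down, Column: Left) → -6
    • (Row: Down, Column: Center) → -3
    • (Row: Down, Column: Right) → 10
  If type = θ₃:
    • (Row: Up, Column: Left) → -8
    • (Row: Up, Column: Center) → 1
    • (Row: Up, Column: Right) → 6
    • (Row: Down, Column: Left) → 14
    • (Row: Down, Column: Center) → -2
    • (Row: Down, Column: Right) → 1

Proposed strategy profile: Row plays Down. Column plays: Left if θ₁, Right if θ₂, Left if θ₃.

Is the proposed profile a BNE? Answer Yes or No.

Row plays Down: E[Down] = 0.5·(14) + 0.1·(4) + 0.4·(14) = 13; E[Up] = 7.3. Best-responding. ✓
Column (type θ₁), facing Down: Left gives 10, Center gives -3, Right gives 1. Proposed Left is best. ✓
Column (type θ₂), facing Down: Left gives -6, Center gives -3, Right gives 10. Proposed Right is best. ✓
Column (type θ₃), facing Down: Left gives 14, Center gives -2, Right gives 1. Proposed Left is best. ✓

Yes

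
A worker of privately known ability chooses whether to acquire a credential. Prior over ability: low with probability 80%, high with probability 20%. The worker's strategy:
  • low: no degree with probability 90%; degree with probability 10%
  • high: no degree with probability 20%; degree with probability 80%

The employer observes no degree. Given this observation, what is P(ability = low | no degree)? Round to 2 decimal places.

0.95

P(no degree) = 0.8·0.9 + 0.2·0.2 = 0.76
P(low | no degree) = (0.8·0.9) / 0.76 = 0.72 / 0.76 = 0.947368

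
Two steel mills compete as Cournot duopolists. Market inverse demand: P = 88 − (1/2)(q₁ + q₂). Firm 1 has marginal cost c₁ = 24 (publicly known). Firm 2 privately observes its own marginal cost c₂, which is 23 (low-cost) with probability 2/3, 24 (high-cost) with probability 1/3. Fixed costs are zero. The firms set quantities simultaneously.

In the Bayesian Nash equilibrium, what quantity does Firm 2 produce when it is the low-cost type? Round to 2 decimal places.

43.89

Type-c best response for Firm 2: q₂(c) = (88 − c) − q₁/2.
Firm 1 maximizes expected profit; its first-order condition is 88 − q₁ − (1/2)E[q₂] − 24 = 0.
Substituting E[q₂] and solving: E[c₂] = 23.3333, so q₁ = (88 − 2·24 + 23.3333)/(3/2) = 42.2222.
q₂(low-cost) = (88 − 23 − (1/2)·42.2222) = 43.8889.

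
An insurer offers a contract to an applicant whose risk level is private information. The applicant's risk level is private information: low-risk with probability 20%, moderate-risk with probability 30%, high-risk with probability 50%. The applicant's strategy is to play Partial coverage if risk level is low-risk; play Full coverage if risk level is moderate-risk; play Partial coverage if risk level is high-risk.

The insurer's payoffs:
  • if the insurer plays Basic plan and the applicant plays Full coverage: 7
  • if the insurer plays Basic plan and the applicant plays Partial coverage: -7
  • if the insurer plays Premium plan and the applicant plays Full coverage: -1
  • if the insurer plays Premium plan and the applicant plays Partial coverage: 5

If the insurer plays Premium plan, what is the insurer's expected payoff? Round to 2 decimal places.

3.20

Take the expectation over the applicant's risk level, weighting each type's action by its prior probability.
E[Premium plan] = 0.2·5 + 0.3·(-1) + 0.5·5 = 1 + (-0.3) + 2.5 = 3.2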